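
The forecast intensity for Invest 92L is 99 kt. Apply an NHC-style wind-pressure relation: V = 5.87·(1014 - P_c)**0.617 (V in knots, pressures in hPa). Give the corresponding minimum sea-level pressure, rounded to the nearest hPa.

ΔP = (V / 5.87)^(1/0.617) = (99/5.87)^1.621.
99/5.87 = 16.865; 16.865^1.621 ≈ 97.42 hPa.
P_c = 1014 − 97.42 = 916.58 ≈ 917 hPa.

917 hPa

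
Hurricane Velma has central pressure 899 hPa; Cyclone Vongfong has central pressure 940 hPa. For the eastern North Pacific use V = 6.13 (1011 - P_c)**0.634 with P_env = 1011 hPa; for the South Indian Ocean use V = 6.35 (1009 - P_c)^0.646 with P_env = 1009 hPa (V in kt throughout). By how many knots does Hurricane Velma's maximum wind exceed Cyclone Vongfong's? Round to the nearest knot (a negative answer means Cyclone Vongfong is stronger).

Hurricane Velma: ΔP = 112; V ≈ 6.13 × 112^0.634 ≈ 122.09 kt.
Cyclone Vongfong: ΔP = 69; V ≈ 6.35 × 69^0.646 ≈ 97.87 kt.
Difference ≈ 122.09 − 97.87 = 24.22 → 24 kt.

24 kt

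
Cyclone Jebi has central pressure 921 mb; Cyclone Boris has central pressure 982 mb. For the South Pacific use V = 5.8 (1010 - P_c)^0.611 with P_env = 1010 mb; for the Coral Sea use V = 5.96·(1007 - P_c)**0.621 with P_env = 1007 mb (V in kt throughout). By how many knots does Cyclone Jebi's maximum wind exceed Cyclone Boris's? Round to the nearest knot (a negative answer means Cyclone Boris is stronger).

46 kt

Cyclone Jebi: ΔP = 89; V ≈ 5.8 × 89^0.611 ≈ 90.05 kt.
Cyclone Boris: ΔP = 25; V ≈ 5.96 × 25^0.621 ≈ 43.99 kt.
Difference ≈ 90.05 − 43.99 = 46.06 → 46 kt.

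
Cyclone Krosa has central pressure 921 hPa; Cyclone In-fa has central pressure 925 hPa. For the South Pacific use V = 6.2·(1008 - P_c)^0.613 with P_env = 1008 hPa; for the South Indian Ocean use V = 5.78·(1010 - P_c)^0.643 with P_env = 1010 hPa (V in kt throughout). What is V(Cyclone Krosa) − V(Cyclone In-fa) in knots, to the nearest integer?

-5 kt

Cyclone Krosa: ΔP = 87; V ≈ 6.2 × 87^0.613 ≈ 95.79 kt.
Cyclone In-fa: ΔP = 85; V ≈ 5.78 × 85^0.643 ≈ 100.59 kt.
Difference ≈ 95.79 − 100.59 = -4.80 → -5 kt.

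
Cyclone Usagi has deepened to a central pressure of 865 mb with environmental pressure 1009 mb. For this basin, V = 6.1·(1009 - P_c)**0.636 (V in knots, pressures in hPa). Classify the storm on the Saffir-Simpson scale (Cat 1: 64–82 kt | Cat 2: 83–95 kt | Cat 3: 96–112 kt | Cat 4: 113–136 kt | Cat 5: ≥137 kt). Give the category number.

ΔP = 1009 − 865 = 144 mb.
V ≈ 6.1 × 144^0.636 = 6.1 × 23.59 ≈ 144 kt.
144 kt falls in the Category 5 band.

5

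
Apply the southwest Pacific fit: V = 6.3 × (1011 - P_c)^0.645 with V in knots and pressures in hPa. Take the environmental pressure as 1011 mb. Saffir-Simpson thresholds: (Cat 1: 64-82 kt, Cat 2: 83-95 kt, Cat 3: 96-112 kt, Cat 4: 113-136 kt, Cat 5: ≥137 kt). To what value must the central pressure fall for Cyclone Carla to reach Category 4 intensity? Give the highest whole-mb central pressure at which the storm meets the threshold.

923 mb

Category 4 begins at V = 113 kt.
Required ΔP = (113/6.3)^(1/0.645) = 17.937^1.550 ≈ 87.86 mb.
P_c ≤ 1011 − 87.86 = 923.14, so the highest integer P_c is 923 mb.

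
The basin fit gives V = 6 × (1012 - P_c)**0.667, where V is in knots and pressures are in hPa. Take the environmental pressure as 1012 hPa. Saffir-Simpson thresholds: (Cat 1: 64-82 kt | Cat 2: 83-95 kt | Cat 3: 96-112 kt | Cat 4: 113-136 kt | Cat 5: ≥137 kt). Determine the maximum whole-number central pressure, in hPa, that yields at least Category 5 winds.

903 hPa

Category 5 begins at V = 137 kt.
Required ΔP = (137/6)^(1/0.667) = 22.833^1.499 ≈ 108.85 hPa.
P_c ≤ 1012 − 108.85 = 903.15, so the highest integer P_c is 903 hPa.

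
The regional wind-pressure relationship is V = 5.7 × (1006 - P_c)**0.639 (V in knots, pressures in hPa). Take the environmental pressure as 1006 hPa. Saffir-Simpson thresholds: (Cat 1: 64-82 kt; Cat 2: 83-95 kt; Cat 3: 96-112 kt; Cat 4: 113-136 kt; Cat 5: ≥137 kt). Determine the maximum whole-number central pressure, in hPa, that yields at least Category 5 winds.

861 hPa

Category 5 begins at V = 137 kt.
Required ΔP = (137/5.7)^(1/0.639) = 24.035^1.565 ≈ 144.86 hPa.
P_c ≤ 1006 − 144.86 = 861.14, so the highest integer P_c is 861 hPa.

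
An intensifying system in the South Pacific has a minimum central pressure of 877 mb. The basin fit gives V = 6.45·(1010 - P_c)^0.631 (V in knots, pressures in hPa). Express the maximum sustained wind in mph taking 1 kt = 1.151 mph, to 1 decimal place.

ΔP = 1010 − 877 = 133 mb.
V ≈ 6.45 × 133^0.631 = 6.45 × 21.885 ≈ 141.159 kt.
141.159 × 1.151 ≈ 162.47 mph → 162.5 mph.

162.5 mph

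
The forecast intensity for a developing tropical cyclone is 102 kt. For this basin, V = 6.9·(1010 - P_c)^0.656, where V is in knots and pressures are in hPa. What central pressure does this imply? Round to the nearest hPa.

ΔP = (V / 6.9)^(1/0.656) = (102/6.9)^1.524.
102/6.9 = 14.783; 14.783^1.524 ≈ 60.70 hPa.
P_c = 1010 − 60.70 = 949.30 ≈ 949 hPa.

949 hPa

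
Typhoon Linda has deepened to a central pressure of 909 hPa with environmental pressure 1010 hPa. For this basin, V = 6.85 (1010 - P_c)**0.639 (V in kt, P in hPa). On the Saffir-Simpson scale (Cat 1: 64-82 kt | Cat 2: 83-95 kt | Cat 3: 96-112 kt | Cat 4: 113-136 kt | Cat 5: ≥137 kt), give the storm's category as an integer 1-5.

ΔP = 1010 − 909 = 101 hPa.
V ≈ 6.85 × 101^0.639 = 6.85 × 19.09 ≈ 131 kt.
131 kt falls in the Category 4 band.

4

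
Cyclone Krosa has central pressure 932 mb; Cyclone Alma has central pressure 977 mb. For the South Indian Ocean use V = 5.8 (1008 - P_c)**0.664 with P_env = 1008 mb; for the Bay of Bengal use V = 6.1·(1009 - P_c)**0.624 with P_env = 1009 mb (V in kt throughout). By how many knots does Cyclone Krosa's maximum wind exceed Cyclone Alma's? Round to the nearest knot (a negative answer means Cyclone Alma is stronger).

Cyclone Krosa: ΔP = 76; V ≈ 5.8 × 76^0.664 ≈ 102.87 kt.
Cyclone Alma: ΔP = 32; V ≈ 6.1 × 32^0.624 ≈ 53.03 kt.
Difference ≈ 102.87 − 53.03 = 49.84 → 50 kt.

50 kt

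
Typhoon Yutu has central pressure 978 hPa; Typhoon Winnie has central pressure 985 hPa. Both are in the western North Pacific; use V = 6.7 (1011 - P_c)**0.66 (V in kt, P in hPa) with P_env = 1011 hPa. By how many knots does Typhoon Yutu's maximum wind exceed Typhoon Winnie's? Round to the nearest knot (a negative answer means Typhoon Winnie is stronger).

Typhoon Yutu: ΔP = 33; V ≈ 6.7 × 33^0.66 ≈ 67.34 kt.
Typhoon Winnie: ΔP = 26; V ≈ 6.7 × 26^0.66 ≈ 57.54 kt.
Difference ≈ 67.34 − 57.54 = 9.80 → 10 kt.

10 kt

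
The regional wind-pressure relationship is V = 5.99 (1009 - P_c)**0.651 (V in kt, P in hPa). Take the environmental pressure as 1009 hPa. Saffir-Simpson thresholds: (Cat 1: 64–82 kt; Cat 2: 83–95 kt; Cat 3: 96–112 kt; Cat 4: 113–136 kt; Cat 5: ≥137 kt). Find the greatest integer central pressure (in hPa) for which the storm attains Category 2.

952 hPa

Category 2 begins at V = 83 kt.
Required ΔP = (83/5.99)^(1/0.651) = 13.856^1.536 ≈ 56.71 hPa.
P_c ≤ 1009 − 56.71 = 952.29, so the highest integer P_c is 952 hPa.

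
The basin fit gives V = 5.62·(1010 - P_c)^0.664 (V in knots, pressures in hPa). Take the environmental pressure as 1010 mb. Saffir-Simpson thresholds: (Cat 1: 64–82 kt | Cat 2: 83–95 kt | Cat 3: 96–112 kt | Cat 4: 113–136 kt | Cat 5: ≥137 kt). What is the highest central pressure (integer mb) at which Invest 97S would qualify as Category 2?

Category 2 begins at V = 83 kt.
Required ΔP = (83/5.62)^(1/0.664) = 14.769^1.506 ≈ 57.68 mb.
P_c ≤ 1010 − 57.68 = 952.32, so the highest integer P_c is 952 mb.

952 mb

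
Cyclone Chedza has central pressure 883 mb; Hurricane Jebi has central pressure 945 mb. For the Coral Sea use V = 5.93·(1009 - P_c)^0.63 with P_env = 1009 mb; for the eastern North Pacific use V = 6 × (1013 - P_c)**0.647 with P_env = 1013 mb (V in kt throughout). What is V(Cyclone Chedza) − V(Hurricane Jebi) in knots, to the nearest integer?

Cyclone Chedza: ΔP = 126; V ≈ 5.93 × 126^0.63 ≈ 124.82 kt.
Hurricane Jebi: ΔP = 68; V ≈ 6 × 68^0.647 ≈ 92.00 kt.
Difference ≈ 124.82 − 92.00 = 32.82 → 33 kt.

33 kt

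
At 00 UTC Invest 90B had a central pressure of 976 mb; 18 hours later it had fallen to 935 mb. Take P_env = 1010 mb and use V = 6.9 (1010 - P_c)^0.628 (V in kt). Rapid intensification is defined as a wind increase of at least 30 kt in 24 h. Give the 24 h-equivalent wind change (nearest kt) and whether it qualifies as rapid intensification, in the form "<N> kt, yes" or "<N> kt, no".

V₁: ΔP = 34, V ≈ 6.9 × 34^0.628 ≈ 63.19 kt.
V₂: ΔP = 75, V ≈ 6.9 × 75^0.628 ≈ 103.85 kt.
ΔV over 18 h = 40.66 kt → 24 h equivalent = 40.66 × 24/18 ≈ 54.21 kt.
54 kt ≥ 30 kt ⇒ rapid intensification.

54 kt, yes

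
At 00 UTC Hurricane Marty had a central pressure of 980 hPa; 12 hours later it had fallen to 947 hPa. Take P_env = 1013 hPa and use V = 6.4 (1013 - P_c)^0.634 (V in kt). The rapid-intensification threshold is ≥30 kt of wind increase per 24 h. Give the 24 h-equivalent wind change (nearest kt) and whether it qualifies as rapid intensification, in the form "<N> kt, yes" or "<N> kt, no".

V₁: ΔP = 33, V ≈ 6.4 × 33^0.634 ≈ 58.74 kt.
V₂: ΔP = 66, V ≈ 6.4 × 66^0.634 ≈ 91.15 kt.
ΔV over 12 h = 32.41 kt → 24 h equivalent = 32.41 × 24/12 ≈ 64.82 kt.
65 kt ≥ 30 kt ⇒ rapid intensification.

65 kt, yes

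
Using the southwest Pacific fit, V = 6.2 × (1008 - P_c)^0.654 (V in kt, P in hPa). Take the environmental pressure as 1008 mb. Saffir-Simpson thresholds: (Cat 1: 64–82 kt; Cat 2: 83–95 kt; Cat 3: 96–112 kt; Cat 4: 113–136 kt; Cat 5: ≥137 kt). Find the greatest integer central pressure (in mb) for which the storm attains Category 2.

Category 2 begins at V = 83 kt.
Required ΔP = (83/6.2)^(1/0.654) = 13.387^1.529 ≈ 52.82 mb.
P_c ≤ 1008 − 52.82 = 955.18, so the highest integer P_c is 955 mb.

955 mb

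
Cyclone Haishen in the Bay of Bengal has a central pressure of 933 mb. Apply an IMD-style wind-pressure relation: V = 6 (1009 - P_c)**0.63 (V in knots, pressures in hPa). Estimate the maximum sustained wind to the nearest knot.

92 kt

ΔP = 1009 − 933 = 76 mb.
76^0.63 ≈ 15.308.
V ≈ 6 × 15.308 ≈ 91.8 kt.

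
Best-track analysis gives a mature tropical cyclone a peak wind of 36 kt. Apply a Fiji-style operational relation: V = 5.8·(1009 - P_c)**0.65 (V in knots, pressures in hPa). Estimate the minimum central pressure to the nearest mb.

ΔP = (V / 5.8)^(1/0.65) = (36/5.8)^1.538.
36/5.8 = 6.207; 6.207^1.538 ≈ 16.59 mb.
P_c = 1009 − 16.59 = 992.41 ≈ 992 mb.

992 mb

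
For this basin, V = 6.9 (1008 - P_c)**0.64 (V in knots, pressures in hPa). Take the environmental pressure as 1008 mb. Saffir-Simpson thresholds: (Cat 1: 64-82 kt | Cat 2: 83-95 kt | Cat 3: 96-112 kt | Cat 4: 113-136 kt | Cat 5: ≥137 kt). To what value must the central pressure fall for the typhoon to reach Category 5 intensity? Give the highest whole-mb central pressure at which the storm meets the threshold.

901 mb

Category 5 begins at V = 137 kt.
Required ΔP = (137/6.9)^(1/0.64) = 19.855^1.562 ≈ 106.64 mb.
P_c ≤ 1008 − 106.64 = 901.36, so the highest integer P_c is 901 mb.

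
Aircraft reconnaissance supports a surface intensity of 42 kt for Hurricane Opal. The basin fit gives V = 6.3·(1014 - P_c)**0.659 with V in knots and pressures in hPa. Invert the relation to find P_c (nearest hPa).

ΔP = (V / 6.3)^(1/0.659) = (42/6.3)^1.517.
42/6.3 = 6.667; 6.667^1.517 ≈ 17.79 hPa.
P_c = 1014 − 17.79 = 996.21 ≈ 996 hPa.

996 hPa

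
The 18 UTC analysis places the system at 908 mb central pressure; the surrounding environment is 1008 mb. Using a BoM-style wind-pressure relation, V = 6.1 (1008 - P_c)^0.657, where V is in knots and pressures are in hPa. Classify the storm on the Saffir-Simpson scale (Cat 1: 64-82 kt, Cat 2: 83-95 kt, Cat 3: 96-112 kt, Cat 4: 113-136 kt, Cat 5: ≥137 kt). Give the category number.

4

ΔP = 1008 − 908 = 100 mb.
V ≈ 6.1 × 100^0.657 = 6.1 × 20.61 ≈ 126 kt.
126 kt falls in the Category 4 band.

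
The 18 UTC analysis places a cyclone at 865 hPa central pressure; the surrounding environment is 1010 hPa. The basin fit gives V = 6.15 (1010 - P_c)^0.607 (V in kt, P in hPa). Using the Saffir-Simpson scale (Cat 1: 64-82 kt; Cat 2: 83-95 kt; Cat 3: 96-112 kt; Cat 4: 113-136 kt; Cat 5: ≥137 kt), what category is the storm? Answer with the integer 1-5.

ΔP = 1010 − 865 = 145 hPa.
V ≈ 6.15 × 145^0.607 = 6.15 × 20.51 ≈ 126 kt.
126 kt falls in the Category 4 band.

4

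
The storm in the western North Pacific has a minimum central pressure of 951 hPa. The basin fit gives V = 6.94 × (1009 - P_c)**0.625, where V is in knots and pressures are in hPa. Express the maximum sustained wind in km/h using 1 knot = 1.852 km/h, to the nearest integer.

ΔP = 1009 − 951 = 58 hPa.
V ≈ 6.94 × 58^0.625 = 6.94 × 12.652 ≈ 87.802 kt.
87.802 × 1.852 ≈ 162.61 km/h → 163 km/h.

163 km/h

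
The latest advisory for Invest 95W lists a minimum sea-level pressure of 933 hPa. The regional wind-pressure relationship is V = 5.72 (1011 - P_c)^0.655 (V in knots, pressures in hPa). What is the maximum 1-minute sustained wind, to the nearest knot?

ΔP = 1011 − 933 = 78 hPa.
78^0.655 ≈ 17.351.
V ≈ 5.72 × 17.351 ≈ 99.2 kt.

99 kt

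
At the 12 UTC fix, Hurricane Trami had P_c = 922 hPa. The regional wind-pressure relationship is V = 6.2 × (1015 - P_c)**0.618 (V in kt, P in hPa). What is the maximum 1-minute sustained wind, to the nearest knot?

102 kt

ΔP = 1015 − 922 = 93 hPa.
93^0.618 ≈ 16.464.
V ≈ 6.2 × 16.464 ≈ 102.1 kt.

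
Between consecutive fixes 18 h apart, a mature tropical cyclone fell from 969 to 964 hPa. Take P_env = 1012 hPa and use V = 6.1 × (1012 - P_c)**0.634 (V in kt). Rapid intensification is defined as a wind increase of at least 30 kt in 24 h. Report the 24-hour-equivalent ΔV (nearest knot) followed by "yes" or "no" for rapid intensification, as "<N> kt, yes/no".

V₁: ΔP = 43, V ≈ 6.1 × 43^0.634 ≈ 66.21 kt.
V₂: ΔP = 48, V ≈ 6.1 × 48^0.634 ≈ 71.00 kt.
ΔV over 18 h = 4.79 kt → 24 h equivalent = 4.79 × 24/18 ≈ 6.39 kt.
6 kt < 30 kt ⇒ not rapid intensification.

6 kt, no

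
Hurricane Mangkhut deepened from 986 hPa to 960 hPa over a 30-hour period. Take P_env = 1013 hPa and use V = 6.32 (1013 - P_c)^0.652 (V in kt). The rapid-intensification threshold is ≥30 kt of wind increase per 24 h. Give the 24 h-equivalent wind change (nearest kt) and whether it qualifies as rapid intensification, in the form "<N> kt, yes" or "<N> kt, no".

24 kt, no

V₁: ΔP = 27, V ≈ 6.32 × 27^0.652 ≈ 54.20 kt.
V₂: ΔP = 53, V ≈ 6.32 × 53^0.652 ≈ 84.13 kt.
ΔV over 30 h = 29.93 kt → 24 h equivalent = 29.93 × 24/30 ≈ 23.94 kt.
24 kt < 30 kt ⇒ not rapid intensification.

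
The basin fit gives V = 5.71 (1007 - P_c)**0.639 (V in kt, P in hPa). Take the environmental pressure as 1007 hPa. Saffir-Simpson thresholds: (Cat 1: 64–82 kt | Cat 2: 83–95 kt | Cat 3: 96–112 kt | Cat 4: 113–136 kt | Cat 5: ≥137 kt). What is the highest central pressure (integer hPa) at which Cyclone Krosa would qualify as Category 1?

963 hPa

Category 1 begins at V = 64 kt.
Required ΔP = (64/5.71)^(1/0.639) = 11.208^1.565 ≈ 43.90 hPa.
P_c ≤ 1007 − 43.90 = 963.10, so the highest integer P_c is 963 hPa.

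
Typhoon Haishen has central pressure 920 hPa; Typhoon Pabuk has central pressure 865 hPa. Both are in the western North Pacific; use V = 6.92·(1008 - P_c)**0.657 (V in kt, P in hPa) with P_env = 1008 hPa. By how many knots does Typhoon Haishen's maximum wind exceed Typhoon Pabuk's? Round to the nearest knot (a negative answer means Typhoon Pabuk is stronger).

-49 kt

Typhoon Haishen: ΔP = 88; V ≈ 6.92 × 88^0.657 ≈ 131.11 kt.
Typhoon Pabuk: ΔP = 143; V ≈ 6.92 × 143^0.657 ≈ 180.37 kt.
Difference ≈ 131.11 − 180.37 = -49.26 → -49 kt.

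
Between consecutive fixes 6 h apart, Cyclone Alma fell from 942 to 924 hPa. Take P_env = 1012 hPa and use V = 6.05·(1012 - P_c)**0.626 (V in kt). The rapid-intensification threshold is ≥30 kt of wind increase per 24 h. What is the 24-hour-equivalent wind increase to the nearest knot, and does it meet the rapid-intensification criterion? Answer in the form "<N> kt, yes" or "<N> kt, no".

53 kt, yes

V₁: ΔP = 70, V ≈ 6.05 × 70^0.626 ≈ 86.45 kt.
V₂: ΔP = 88, V ≈ 6.05 × 88^0.626 ≈ 99.77 kt.
ΔV over 6 h = 13.32 kt → 24 h equivalent = 13.32 × 24/6 ≈ 53.28 kt.
53 kt ≥ 30 kt ⇒ rapid intensification.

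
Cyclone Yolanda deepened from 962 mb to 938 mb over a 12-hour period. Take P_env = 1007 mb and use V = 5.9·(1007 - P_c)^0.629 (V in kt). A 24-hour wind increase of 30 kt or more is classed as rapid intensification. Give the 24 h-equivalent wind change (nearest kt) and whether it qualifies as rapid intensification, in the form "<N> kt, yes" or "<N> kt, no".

40 kt, yes

V₁: ΔP = 45, V ≈ 5.9 × 45^0.629 ≈ 64.67 kt.
V₂: ΔP = 69, V ≈ 5.9 × 69^0.629 ≈ 84.62 kt.
ΔV over 12 h = 19.95 kt → 24 h equivalent = 19.95 × 24/12 ≈ 39.90 kt.
40 kt ≥ 30 kt ⇒ rapid intensification.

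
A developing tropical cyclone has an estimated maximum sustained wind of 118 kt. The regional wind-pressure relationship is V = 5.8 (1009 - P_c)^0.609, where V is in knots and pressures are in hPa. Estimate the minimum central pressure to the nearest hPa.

868 hPa

ΔP = (V / 5.8)^(1/0.609) = (118/5.8)^1.642.
118/5.8 = 20.345; 20.345^1.642 ≈ 140.78 hPa.
P_c = 1009 − 140.78 = 868.22 ≈ 868 hPa.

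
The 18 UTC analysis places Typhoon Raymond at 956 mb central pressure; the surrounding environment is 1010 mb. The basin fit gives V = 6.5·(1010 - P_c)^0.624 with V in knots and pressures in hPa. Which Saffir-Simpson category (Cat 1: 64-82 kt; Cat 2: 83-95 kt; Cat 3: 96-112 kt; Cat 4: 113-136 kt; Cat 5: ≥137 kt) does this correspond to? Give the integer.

ΔP = 1010 − 956 = 54 mb.
V ≈ 6.5 × 54^0.624 = 6.5 × 12.05 ≈ 78 kt.
78 kt falls in the Category 1 band.

1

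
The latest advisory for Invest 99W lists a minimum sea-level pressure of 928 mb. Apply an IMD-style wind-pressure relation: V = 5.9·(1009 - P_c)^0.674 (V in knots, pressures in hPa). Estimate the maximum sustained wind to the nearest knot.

ΔP = 1009 − 928 = 81 mb.
81^0.674 ≈ 19.334.
V ≈ 5.9 × 19.334 ≈ 114.1 kt.

114 kt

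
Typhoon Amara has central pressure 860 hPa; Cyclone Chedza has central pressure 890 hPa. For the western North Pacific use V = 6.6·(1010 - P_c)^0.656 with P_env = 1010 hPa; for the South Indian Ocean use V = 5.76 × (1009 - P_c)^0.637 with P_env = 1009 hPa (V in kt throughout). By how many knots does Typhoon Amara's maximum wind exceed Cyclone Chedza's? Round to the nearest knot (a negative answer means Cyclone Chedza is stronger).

56 kt

Typhoon Amara: ΔP = 150; V ≈ 6.6 × 150^0.656 ≈ 176.63 kt.
Cyclone Chedza: ΔP = 119; V ≈ 5.76 × 119^0.637 ≈ 120.93 kt.
Difference ≈ 176.63 − 120.93 = 55.70 → 56 kt.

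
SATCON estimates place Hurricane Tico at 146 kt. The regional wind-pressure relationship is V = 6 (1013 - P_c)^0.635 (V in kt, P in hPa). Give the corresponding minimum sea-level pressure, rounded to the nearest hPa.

ΔP = (V / 6)^(1/0.635) = (146/6)^1.575.
146/6 = 24.333; 24.333^1.575 ≈ 152.40 hPa.
P_c = 1013 − 152.40 = 860.60 ≈ 861 hPa.

861 hPa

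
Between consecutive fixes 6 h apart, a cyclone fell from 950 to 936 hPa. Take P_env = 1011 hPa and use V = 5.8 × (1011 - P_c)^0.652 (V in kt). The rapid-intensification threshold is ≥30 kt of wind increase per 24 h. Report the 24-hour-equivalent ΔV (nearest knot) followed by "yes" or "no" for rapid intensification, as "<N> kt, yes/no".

V₁: ΔP = 61, V ≈ 5.8 × 61^0.652 ≈ 84.62 kt.
V₂: ΔP = 75, V ≈ 5.8 × 75^0.652 ≈ 96.82 kt.
ΔV over 6 h = 12.20 kt → 24 h equivalent = 12.20 × 24/6 ≈ 48.80 kt.
49 kt ≥ 30 kt ⇒ rapid intensification.

49 kt, yes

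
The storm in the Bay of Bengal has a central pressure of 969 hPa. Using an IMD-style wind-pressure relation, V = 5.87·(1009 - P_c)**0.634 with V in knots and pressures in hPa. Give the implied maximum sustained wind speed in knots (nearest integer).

61 kt

ΔP = 1009 − 969 = 40 hPa.
40^0.634 ≈ 10.368.
V ≈ 5.87 × 10.368 ≈ 60.9 kt.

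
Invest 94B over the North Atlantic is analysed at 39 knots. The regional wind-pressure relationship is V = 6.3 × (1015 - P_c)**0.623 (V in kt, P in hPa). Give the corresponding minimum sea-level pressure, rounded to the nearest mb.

ΔP = (V / 6.3)^(1/0.623) = (39/6.3)^1.605.
39/6.3 = 6.190; 6.190^1.605 ≈ 18.66 mb.
P_c = 1015 − 18.66 = 996.34 ≈ 996 mb.

996 mb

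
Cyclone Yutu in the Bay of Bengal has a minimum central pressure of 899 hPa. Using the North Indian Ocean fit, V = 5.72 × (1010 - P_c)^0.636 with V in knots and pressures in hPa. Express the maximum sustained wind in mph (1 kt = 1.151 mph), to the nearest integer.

132 mph

ΔP = 1010 − 899 = 111 hPa.
V ≈ 5.72 × 111^0.636 = 5.72 × 19.991 ≈ 114.346 kt.
114.346 × 1.151 ≈ 131.61 mph → 132 mph.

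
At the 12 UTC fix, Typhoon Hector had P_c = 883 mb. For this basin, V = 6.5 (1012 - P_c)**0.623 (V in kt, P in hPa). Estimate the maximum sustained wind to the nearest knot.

ΔP = 1012 − 883 = 129 mb.
129^0.623 ≈ 20.649.
V ≈ 6.5 × 20.649 ≈ 134.2 kt.

134 kt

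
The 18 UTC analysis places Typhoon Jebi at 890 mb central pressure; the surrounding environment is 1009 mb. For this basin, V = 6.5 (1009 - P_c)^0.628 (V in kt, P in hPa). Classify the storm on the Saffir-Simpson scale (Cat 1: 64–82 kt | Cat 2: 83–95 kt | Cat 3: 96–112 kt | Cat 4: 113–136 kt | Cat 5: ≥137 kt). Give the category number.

ΔP = 1009 − 890 = 119 mb.
V ≈ 6.5 × 119^0.628 = 6.5 × 20.11 ≈ 131 kt.
131 kt falls in the Category 4 band.

4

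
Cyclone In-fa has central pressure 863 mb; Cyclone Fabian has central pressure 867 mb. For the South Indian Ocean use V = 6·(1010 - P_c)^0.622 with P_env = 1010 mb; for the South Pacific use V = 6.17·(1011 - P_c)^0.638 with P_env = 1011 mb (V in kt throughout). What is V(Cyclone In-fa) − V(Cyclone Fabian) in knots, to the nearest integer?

-13 kt

Cyclone In-fa: ΔP = 147; V ≈ 6 × 147^0.622 ≈ 133.73 kt.
Cyclone Fabian: ΔP = 144; V ≈ 6.17 × 144^0.638 ≈ 147.00 kt.
Difference ≈ 133.73 − 147.00 = -13.27 → -13 kt.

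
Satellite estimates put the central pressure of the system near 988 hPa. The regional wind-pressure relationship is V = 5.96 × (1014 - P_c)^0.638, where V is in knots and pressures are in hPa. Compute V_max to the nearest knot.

ΔP = 1014 − 988 = 26 hPa.
26^0.638 ≈ 7.994.
V ≈ 5.96 × 7.994 ≈ 47.6 kt.

48 kt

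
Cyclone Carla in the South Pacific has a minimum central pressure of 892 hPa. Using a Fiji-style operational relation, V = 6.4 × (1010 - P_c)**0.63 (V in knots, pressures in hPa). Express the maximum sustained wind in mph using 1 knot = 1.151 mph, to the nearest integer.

ΔP = 1010 − 892 = 118 hPa.
V ≈ 6.4 × 118^0.63 = 6.4 × 20.197 ≈ 129.260 kt.
129.260 × 1.151 ≈ 148.78 mph → 149 mph.

149 mph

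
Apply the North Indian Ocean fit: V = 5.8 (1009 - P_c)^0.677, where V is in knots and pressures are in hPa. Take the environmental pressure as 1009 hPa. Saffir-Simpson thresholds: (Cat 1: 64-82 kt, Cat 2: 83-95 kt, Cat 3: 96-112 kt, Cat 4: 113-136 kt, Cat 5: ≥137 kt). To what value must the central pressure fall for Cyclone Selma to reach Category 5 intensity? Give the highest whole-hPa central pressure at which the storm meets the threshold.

902 hPa

Category 5 begins at V = 137 kt.
Required ΔP = (137/5.8)^(1/0.677) = 23.621^1.477 ≈ 106.78 hPa.
P_c ≤ 1009 − 106.78 = 902.22, so the highest integer P_c is 902 hPa.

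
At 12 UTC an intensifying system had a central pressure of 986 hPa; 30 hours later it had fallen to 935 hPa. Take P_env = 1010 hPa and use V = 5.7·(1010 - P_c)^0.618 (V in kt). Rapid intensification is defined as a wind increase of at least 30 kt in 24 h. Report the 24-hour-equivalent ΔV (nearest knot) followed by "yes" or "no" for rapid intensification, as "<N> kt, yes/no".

V₁: ΔP = 24, V ≈ 5.7 × 24^0.618 ≈ 40.63 kt.
V₂: ΔP = 75, V ≈ 5.7 × 75^0.618 ≈ 82.16 kt.
ΔV over 30 h = 41.53 kt → 24 h equivalent = 41.53 × 24/30 ≈ 33.22 kt.
33 kt ≥ 30 kt ⇒ rapid intensification.

33 kt, yes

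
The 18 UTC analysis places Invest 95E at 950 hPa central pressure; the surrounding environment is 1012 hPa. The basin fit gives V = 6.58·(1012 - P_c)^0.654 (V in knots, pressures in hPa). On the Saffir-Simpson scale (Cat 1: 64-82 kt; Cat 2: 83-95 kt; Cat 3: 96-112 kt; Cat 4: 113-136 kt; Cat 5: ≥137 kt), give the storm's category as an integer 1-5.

ΔP = 1012 − 950 = 62 hPa.
V ≈ 6.58 × 62^0.654 = 6.58 × 14.87 ≈ 98 kt.
98 kt falls in the Category 3 band.

3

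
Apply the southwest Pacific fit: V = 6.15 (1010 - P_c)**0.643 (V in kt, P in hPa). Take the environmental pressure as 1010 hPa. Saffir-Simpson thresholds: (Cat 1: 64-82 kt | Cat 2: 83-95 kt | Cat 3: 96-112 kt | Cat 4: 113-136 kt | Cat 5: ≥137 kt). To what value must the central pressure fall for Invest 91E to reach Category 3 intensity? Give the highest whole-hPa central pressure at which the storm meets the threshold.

938 hPa

Category 3 begins at V = 96 kt.
Required ΔP = (96/6.15)^(1/0.643) = 15.610^1.555 ≈ 71.78 hPa.
P_c ≤ 1010 − 71.78 = 938.22, so the highest integer P_c is 938 hPa.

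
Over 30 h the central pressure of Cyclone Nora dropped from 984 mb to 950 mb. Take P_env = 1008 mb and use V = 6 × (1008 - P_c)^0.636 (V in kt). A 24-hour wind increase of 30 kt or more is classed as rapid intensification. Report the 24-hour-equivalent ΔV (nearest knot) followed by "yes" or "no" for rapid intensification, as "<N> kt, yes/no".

V₁: ΔP = 24, V ≈ 6 × 24^0.636 ≈ 45.29 kt.
V₂: ΔP = 58, V ≈ 6 × 58^0.636 ≈ 79.38 kt.
ΔV over 30 h = 34.09 kt → 24 h equivalent = 34.09 × 24/30 ≈ 27.27 kt.
27 kt < 30 kt ⇒ not rapid intensification.

27 kt, no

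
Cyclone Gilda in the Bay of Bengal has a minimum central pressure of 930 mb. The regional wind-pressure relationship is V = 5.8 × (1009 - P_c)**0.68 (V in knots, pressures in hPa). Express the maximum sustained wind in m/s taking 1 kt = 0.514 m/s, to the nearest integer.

ΔP = 1009 − 930 = 79 mb.
V ≈ 5.8 × 79^0.68 = 5.8 × 19.516 ≈ 113.192 kt.
113.192 × 0.514 ≈ 58.18 m/s → 58 m/s.

58 m/s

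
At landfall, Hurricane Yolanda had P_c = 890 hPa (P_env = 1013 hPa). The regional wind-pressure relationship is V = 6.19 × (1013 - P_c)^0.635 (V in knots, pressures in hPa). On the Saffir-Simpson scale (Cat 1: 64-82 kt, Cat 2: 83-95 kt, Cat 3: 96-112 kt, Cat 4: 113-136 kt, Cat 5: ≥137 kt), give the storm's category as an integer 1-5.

4

ΔP = 1013 − 890 = 123 hPa.
V ≈ 6.19 × 123^0.635 = 6.19 × 21.24 ≈ 131 kt.
131 kt falls in the Category 4 band.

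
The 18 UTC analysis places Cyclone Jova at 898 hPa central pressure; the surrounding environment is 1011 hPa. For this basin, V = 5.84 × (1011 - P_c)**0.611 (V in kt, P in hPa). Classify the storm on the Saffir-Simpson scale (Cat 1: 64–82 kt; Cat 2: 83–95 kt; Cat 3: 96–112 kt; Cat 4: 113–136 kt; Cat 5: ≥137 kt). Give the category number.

ΔP = 1011 − 898 = 113 hPa.
V ≈ 5.84 × 113^0.611 = 5.84 × 17.97 ≈ 105 kt.
105 kt falls in the Category 3 band.

3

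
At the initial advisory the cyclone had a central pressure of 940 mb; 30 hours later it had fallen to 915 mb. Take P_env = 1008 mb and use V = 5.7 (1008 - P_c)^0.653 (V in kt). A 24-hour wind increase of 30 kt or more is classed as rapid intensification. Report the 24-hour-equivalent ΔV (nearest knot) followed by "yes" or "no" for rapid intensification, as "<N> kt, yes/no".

16 kt, no

V₁: ΔP = 68, V ≈ 5.7 × 68^0.653 ≈ 89.64 kt.
V₂: ΔP = 93, V ≈ 5.7 × 93^0.653 ≈ 109.98 kt.
ΔV over 30 h = 20.34 kt → 24 h equivalent = 20.34 × 24/30 ≈ 16.27 kt.
16 kt < 30 kt ⇒ not rapid intensification.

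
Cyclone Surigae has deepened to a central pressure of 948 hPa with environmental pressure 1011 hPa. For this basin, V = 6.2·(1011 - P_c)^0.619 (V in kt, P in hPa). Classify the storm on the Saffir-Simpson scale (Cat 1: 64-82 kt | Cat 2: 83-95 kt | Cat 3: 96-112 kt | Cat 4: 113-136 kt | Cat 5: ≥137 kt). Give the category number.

ΔP = 1011 − 948 = 63 hPa.
V ≈ 6.2 × 63^0.619 = 6.2 × 13.00 ≈ 81 kt.
81 kt falls in the Category 1 band.

1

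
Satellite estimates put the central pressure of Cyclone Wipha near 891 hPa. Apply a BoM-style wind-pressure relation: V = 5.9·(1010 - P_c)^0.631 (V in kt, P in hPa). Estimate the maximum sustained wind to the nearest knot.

120 kt

ΔP = 1010 − 891 = 119 hPa.
119^0.631 ≈ 20.402.
V ≈ 5.9 × 20.402 ≈ 120.4 kt.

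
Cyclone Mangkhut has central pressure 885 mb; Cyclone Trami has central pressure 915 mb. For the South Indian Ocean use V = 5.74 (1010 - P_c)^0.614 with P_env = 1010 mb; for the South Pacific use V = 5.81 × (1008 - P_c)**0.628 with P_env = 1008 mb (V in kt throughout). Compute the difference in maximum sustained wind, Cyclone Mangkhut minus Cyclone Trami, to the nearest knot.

11 kt

Cyclone Mangkhut: ΔP = 125; V ≈ 5.74 × 125^0.614 ≈ 111.28 kt.
Cyclone Trami: ΔP = 93; V ≈ 5.81 × 93^0.628 ≈ 100.09 kt.
Difference ≈ 111.28 − 100.09 = 11.19 → 11 kt.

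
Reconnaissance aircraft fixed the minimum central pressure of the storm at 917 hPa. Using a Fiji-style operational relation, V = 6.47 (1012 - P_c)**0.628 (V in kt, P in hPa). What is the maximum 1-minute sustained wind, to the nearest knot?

ΔP = 1012 − 917 = 95 hPa.
95^0.628 ≈ 17.459.
V ≈ 6.47 × 17.459 ≈ 113.0 kt.

113 kt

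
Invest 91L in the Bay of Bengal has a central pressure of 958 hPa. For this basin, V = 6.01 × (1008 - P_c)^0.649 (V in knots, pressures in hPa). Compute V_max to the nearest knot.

76 kt

ΔP = 1008 − 958 = 50 hPa.
50^0.649 ≈ 12.666.
V ≈ 6.01 × 12.666 ≈ 76.1 kt.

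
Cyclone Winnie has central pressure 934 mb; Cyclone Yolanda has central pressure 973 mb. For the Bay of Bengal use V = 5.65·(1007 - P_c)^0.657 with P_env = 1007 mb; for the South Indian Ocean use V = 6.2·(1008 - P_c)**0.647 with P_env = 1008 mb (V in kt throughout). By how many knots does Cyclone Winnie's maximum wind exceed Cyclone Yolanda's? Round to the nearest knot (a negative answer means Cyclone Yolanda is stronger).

Cyclone Winnie: ΔP = 73; V ≈ 5.65 × 73^0.657 ≈ 94.68 kt.
Cyclone Yolanda: ΔP = 35; V ≈ 6.2 × 35^0.647 ≈ 61.86 kt.
Difference ≈ 94.68 − 61.86 = 32.82 → 33 kt.

33 kt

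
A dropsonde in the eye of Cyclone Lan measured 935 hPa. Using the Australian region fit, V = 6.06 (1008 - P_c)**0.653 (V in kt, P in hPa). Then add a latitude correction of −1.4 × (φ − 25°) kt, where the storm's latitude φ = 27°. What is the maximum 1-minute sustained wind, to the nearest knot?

97 kt

ΔP = 1008 − 935 = 73 hPa.
73^0.653 ≈ 16.472.
V ≈ 6.06 × 16.472 ≈ 99.8 kt.
Latitude correction: −1.4 × (27 − 25) = -2.8 kt.
Corrected V ≈ 97 kt → 97 kt.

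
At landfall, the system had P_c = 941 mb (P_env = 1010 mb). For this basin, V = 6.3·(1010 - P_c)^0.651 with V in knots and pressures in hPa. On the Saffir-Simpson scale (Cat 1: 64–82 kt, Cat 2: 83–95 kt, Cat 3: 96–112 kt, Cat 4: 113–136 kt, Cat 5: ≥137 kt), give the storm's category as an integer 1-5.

3

ΔP = 1010 − 941 = 69 mb.
V ≈ 6.3 × 69^0.651 = 6.3 × 15.74 ≈ 99 kt.
99 kt falls in the Category 3 band.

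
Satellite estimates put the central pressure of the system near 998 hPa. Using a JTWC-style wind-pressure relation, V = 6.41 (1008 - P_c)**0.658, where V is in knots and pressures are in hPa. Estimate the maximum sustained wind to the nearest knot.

ΔP = 1008 − 998 = 10 hPa.
10^0.658 ≈ 4.550.
V ≈ 6.41 × 4.550 ≈ 29.2 kt.

29 kt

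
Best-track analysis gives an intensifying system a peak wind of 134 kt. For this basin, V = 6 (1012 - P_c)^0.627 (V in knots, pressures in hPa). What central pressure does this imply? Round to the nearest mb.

ΔP = (V / 6)^(1/0.627) = (134/6)^1.595.
134/6 = 22.333; 22.333^1.595 ≈ 141.72 mb.
P_c = 1012 − 141.72 = 870.28 ≈ 870 mb.

870 mb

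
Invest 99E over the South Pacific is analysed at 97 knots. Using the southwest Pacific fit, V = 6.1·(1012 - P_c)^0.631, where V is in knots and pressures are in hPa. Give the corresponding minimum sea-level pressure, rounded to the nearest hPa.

932 hPa

ΔP = (V / 6.1)^(1/0.631) = (97/6.1)^1.585.
97/6.1 = 15.902; 15.902^1.585 ≈ 80.17 hPa.
P_c = 1012 − 80.17 = 931.83 ≈ 932 hPa.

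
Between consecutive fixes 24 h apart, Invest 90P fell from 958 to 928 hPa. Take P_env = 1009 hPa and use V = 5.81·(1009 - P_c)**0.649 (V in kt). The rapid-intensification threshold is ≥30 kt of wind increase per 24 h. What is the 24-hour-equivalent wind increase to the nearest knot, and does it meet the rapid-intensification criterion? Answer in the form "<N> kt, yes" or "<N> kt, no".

V₁: ΔP = 51, V ≈ 5.81 × 51^0.649 ≈ 74.54 kt.
V₂: ΔP = 81, V ≈ 5.81 × 81^0.649 ≈ 100.64 kt.
ΔV over 24 h = 26.10 kt → 24 h equivalent = 26.10 × 24/24 ≈ 26.10 kt.
26 kt < 30 kt ⇒ not rapid intensification.

26 kt, no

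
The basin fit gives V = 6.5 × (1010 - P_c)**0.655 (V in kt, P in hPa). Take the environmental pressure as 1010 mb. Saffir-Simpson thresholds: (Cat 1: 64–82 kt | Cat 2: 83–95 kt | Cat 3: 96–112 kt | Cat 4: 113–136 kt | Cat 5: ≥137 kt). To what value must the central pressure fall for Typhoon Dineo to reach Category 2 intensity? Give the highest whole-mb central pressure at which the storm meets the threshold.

Category 2 begins at V = 83 kt.
Required ΔP = (83/6.5)^(1/0.655) = 12.769^1.527 ≈ 48.84 mb.
P_c ≤ 1010 − 48.84 = 961.16, so the highest integer P_c is 961 mb.

961 mb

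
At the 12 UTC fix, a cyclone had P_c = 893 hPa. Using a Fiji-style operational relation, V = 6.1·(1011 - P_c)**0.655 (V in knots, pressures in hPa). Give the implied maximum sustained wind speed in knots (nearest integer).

ΔP = 1011 − 893 = 118 hPa.
118^0.655 ≈ 22.755.
V ≈ 6.1 × 22.755 ≈ 138.8 kt.

139 kt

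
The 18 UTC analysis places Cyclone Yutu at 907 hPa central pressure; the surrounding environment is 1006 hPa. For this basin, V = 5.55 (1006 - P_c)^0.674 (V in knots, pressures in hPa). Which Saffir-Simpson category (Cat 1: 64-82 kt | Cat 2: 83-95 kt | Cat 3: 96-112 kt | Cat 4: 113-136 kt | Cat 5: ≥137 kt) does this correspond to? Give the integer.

4

ΔP = 1006 − 907 = 99 hPa.
V ≈ 5.55 × 99^0.674 = 5.55 × 22.13 ≈ 123 kt.
123 kt falls in the Category 4 band.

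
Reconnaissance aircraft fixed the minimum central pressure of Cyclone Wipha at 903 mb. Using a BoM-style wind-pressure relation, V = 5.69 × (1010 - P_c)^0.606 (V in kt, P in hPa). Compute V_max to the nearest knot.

97 kt

ΔP = 1010 − 903 = 107 mb.
107^0.606 ≈ 16.975.
V ≈ 5.69 × 16.975 ≈ 96.6 kt.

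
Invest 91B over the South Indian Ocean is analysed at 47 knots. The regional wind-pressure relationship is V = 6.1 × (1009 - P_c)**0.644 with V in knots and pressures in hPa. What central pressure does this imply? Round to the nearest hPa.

ΔP = (V / 6.1)^(1/0.644) = (47/6.1)^1.553.
47/6.1 = 7.705; 7.705^1.553 ≈ 23.82 hPa.
P_c = 1009 − 23.82 = 985.18 ≈ 985 hPa.

985 hPa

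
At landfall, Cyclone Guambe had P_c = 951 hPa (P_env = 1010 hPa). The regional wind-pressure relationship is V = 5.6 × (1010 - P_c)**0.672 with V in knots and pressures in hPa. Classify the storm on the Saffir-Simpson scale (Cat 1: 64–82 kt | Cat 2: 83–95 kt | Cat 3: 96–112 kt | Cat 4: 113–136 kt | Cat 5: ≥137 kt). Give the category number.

2

ΔP = 1010 − 951 = 59 hPa.
V ≈ 5.6 × 59^0.672 = 5.6 × 15.49 ≈ 87 kt.
87 kt falls in the Category 2 band.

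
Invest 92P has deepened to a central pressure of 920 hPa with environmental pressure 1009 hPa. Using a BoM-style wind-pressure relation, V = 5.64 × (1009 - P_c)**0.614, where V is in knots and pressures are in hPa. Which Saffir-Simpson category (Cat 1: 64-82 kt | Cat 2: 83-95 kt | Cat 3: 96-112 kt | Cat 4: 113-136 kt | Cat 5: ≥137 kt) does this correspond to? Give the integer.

ΔP = 1009 − 920 = 89 hPa.
V ≈ 5.64 × 89^0.614 = 5.64 × 15.74 ≈ 89 kt.
89 kt falls in the Category 2 band.

2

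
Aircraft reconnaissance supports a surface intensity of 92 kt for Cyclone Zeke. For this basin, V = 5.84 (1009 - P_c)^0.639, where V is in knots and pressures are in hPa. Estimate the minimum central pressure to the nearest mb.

ΔP = (V / 5.84)^(1/0.639) = (92/5.84)^1.565.
92/5.84 = 15.753; 15.753^1.565 ≈ 74.79 mb.
P_c = 1009 − 74.79 = 934.21 ≈ 934 mb.

934 mb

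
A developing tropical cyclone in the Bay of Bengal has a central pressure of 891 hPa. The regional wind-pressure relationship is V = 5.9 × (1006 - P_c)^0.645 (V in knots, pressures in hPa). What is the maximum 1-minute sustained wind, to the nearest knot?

ΔP = 1006 − 891 = 115 hPa.
115^0.645 ≈ 21.338.
V ≈ 5.9 × 21.338 ≈ 125.9 kt.

126 kt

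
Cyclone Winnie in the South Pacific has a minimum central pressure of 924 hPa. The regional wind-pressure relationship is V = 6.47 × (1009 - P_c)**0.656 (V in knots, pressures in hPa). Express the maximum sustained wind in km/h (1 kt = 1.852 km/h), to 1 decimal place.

220.9 km/h

ΔP = 1009 − 924 = 85 hPa.
V ≈ 6.47 × 85^0.656 = 6.47 × 18.437 ≈ 119.290 kt.
119.290 × 1.852 ≈ 220.92 km/h → 220.9 km/h.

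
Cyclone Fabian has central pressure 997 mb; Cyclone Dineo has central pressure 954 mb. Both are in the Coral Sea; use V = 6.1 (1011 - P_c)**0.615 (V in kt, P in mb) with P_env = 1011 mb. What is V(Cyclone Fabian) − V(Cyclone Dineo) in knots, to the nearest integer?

Cyclone Fabian: ΔP = 14; V ≈ 6.1 × 14^0.615 ≈ 30.92 kt.
Cyclone Dineo: ΔP = 57; V ≈ 6.1 × 57^0.615 ≈ 73.32 kt.
Difference ≈ 30.92 − 73.32 = -42.40 → -42 kt.

-42 kt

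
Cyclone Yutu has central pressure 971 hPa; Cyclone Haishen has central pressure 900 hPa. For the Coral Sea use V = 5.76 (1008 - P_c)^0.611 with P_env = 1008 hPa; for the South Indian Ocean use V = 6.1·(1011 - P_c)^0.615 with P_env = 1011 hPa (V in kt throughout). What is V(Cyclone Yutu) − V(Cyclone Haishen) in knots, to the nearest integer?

Cyclone Yutu: ΔP = 37; V ≈ 5.76 × 37^0.611 ≈ 52.31 kt.
Cyclone Haishen: ΔP = 111; V ≈ 6.1 × 111^0.615 ≈ 110.46 kt.
Difference ≈ 52.31 − 110.46 = -58.15 → -58 kt.

-58 kt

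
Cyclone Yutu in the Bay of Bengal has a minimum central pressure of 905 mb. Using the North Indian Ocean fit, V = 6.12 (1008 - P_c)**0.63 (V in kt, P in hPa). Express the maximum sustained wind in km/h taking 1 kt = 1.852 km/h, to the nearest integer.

ΔP = 1008 − 905 = 103 mb.
V ≈ 6.12 × 103^0.63 = 6.12 × 18.539 ≈ 113.459 kt.
113.459 × 1.852 ≈ 210.13 km/h → 210 km/h.

210 km/h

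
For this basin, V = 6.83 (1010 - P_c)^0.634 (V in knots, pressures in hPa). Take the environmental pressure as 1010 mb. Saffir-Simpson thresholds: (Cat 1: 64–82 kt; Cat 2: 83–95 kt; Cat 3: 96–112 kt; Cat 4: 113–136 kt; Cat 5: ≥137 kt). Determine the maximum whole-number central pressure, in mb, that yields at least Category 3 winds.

Category 3 begins at V = 96 kt.
Required ΔP = (96/6.83)^(1/0.634) = 14.056^1.577 ≈ 64.64 mb.
P_c ≤ 1010 − 64.64 = 945.36, so the highest integer P_c is 945 mb.

945 mb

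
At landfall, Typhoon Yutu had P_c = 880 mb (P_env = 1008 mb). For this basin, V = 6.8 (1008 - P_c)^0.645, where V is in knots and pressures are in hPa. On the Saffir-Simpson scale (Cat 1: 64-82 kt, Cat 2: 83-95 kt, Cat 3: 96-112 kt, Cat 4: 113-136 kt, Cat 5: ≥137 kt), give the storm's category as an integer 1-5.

5

ΔP = 1008 − 880 = 128 mb.
V ≈ 6.8 × 128^0.645 = 6.8 × 22.86 ≈ 155 kt.
155 kt falls in the Category 5 band.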